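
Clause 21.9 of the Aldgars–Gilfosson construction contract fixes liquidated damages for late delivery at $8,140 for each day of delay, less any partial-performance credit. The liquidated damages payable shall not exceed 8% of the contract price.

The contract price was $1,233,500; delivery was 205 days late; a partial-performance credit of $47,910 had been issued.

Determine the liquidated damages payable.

Per-day damages: 205 × $8,140 = $1,668,700
Less partial-performance credit: $1,668,700 − $47,910 = $1,620,790
Cap: 8% of $1,233,500 = $98,680
Cap at $98,680: $1,620,790 exceeds the cap → $98,680

$98,680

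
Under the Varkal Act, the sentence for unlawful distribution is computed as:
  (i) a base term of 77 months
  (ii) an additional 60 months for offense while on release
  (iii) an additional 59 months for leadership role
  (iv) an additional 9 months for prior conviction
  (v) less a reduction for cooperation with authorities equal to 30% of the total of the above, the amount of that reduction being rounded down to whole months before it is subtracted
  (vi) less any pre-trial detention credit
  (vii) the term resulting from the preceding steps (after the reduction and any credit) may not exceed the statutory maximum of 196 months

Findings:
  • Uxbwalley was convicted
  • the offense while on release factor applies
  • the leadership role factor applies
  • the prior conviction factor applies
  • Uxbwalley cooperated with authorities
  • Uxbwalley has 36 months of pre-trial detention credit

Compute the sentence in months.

Offense while on release enhancement: +60 months
Leadership role enhancement: +59 months
Prior conviction enhancement: +9 months
Adjusted term: 77 months + 60 months + 59 months + 9 months = 205 months
Cooperation with authorities reduction: 30% of 205 months = 61 months (rounded down)
After reduction: 205 − 61 = 144 months
Less pre-trial detention credit: 144 months − 36 months = 108 months
Cap at 196 months: 108 months is within the cap, no reduction.

108 months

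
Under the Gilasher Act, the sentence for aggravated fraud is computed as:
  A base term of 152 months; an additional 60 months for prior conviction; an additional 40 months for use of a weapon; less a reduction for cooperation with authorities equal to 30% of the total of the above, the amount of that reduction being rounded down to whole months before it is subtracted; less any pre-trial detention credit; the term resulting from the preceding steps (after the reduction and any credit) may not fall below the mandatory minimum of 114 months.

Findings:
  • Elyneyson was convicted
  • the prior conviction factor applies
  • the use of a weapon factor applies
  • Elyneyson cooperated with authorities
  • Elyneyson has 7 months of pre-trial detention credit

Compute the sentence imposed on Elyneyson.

170 months

Prior conviction enhancement: +60 months
Use of a weapon enhancement: +40 months
Adjusted term: 152 months + 60 months + 40 months = 252 months
Cooperation with authorities reduction: 30% of 252 months = 75 months (rounded down)
After reduction: 252 − 75 = 177 months
Less pre-trial detention credit: 177 months − 7 months = 170 months
Minimum 114 months: 170 months meets the minimum, no increase.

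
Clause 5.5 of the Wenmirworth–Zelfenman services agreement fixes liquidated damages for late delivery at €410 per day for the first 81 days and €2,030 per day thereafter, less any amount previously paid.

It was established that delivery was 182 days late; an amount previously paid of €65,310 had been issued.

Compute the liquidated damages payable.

First 81 days: 81 × €410 = €33,210
Remaining days: (182 − 81) × €2,030 = €205,030
Accrued per-day damages: €33,210 + €205,030 = €238,240
Less amount previously paid: €238,240 − €65,310 = €172,930

€172,930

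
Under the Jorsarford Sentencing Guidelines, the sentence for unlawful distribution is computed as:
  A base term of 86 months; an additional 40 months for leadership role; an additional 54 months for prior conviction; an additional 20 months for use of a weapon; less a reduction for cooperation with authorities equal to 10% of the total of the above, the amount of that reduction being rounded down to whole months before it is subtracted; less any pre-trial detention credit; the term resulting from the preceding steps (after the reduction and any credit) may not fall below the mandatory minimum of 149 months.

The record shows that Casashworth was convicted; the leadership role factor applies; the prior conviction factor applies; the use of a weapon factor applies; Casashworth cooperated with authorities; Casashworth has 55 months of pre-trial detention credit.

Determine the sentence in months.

Sentence: 149 months

Leadership role enhancement: +40 months
Prior conviction enhancement: +54 months
Use of a weapon enhancement: +20 months
Adjusted term: 86 months + 40 months + 54 months + 20 months = 200 months
Cooperation with authorities reduction: 10% of 200 months = 20 months (rounded down)
After reduction: 200 − 20 = 180 months
Less pre-trial detention credit: 180 months − 55 months = 125 months
Minimum 149 months: 125 months is below the minimum → 149 months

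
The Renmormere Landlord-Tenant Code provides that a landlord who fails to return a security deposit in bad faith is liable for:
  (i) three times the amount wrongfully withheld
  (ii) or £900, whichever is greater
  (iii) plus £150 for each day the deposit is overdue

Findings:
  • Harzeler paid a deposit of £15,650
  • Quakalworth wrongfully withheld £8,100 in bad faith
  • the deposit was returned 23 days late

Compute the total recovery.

Recovery: £27,750

Trebled: 3 × £8,100 = £24,300
Minimum £900: £24,300 meets the minimum, no increase.
Late-return penalty: 23 × £150 = £3,450
Damages plus late penalty: £24,300 + £3,450 = £27,750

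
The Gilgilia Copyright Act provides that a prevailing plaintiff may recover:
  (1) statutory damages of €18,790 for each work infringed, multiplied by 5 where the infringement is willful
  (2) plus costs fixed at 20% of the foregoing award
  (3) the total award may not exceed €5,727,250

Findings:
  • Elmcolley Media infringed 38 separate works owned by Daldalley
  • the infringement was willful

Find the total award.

Statutory damages: 38 × €18,790 = €714,020
Multiplied by 5: 5 × €714,020 = €3,570,100
Costs: 20% of €3,570,100 = €714,020
Award plus costs: €3,570,100 + €714,020 = €4,284,120
Cap at €5,727,250: €4,284,120 is within the cap, no reduction.

€4,284,120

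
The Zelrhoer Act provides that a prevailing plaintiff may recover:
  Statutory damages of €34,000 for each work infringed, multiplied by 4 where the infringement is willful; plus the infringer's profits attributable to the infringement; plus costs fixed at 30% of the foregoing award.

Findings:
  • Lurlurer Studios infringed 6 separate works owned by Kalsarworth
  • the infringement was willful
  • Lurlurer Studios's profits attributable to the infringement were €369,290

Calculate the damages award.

Statutory damages: 6 × €34,000 = €204,000
Multiplied by 4: 4 × €204,000 = €816,000
Combined award: €816,000 + €369,290 = €1,185,290
Costs: 30% of €1,185,290 = €355,587
Award plus costs: €1,185,290 + €355,587 = €1,540,877

Award: €1,540,877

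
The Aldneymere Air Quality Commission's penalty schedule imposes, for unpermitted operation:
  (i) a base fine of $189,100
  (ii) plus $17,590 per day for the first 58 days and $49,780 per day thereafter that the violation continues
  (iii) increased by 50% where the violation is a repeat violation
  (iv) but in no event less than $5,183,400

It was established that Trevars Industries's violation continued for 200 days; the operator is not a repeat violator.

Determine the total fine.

First 58 days: 58 × $17,590 = $1,020,220
Remaining days: (200 − 58) × $49,780 = $7,068,760
Per-day component: $1,020,220 + $7,068,760 = $8,088,980
Base plus per-day: $189,100 + $8,088,980 = $8,278,080
The operator is not a repeat violator: no 50% increase.
Minimum $5,183,400: $8,278,080 meets the minimum, no increase.

Civil penalty: $8,278,080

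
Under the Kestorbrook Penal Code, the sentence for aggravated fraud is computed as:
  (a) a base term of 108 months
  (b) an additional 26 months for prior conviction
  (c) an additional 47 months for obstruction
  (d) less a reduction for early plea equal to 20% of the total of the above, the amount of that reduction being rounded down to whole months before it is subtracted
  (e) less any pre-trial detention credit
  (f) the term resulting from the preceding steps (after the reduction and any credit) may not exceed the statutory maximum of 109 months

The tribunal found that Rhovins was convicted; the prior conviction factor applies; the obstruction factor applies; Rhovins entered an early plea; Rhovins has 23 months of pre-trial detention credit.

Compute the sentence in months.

Prior conviction enhancement: +26 months
Obstruction enhancement: +47 months
Adjusted term: 108 months + 26 months + 47 months = 181 months
Early plea reduction: 20% of 181 months = 36 months (rounded down)
After reduction: 181 − 36 = 145 months
Less pre-trial detention credit: 145 months − 23 months = 122 months
Cap at 109 months: 122 months exceeds the cap → 109 months

109 months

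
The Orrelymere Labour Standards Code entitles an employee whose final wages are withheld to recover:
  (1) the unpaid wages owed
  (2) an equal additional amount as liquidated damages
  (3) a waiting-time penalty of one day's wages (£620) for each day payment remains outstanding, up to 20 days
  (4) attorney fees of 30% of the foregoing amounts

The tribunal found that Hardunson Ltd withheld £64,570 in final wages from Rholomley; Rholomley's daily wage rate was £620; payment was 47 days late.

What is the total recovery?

Liquidated damages (equal amount): £64,570
Penalty days: min(47, 20) = 20
Waiting-time penalty: 20 × £620 = £12,400
Subtotal: £64,570 + £64,570 + £12,400 = £141,540
Attorney fees: 30% of £141,540 = £42,462
Total award: £141,540 + £42,462 = £184,002

£184,002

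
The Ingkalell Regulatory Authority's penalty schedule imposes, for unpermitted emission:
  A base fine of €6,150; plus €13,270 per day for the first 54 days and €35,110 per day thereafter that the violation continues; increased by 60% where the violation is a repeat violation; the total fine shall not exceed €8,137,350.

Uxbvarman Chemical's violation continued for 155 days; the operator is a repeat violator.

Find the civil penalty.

First 54 days: 54 × €13,270 = €716,580
Remaining days: (155 − 54) × €35,110 = €3,546,110
Per-day component: €716,580 + €3,546,110 = €4,262,690
Base plus per-day: €6,150 + €4,262,690 = €4,268,840
Enhancement: 60% of €4,268,840 = €2,561,304
Enhanced fine: €4,268,840 + €2,561,304 = €6,830,144
Cap at €8,137,350: €6,830,144 is within the cap, no reduction.

€6,830,144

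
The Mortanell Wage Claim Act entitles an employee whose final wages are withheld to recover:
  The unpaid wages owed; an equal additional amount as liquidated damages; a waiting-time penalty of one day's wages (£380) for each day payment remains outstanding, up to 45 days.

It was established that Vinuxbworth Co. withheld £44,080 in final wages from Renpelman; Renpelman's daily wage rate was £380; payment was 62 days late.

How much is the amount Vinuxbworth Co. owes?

Liquidated damages (equal amount): £44,080
Penalty days: min(62, 45) = 45
Waiting-time penalty: 45 × £380 = £17,100
Total award: £44,080 + £44,080 + £17,100 = £105,260

£105,260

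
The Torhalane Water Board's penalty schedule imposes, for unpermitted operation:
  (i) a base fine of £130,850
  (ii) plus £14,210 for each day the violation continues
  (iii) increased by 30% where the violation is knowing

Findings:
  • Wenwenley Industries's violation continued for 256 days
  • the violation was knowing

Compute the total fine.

Per-day component: 256 × £14,210 = £3,637,760
Base plus per-day: £130,850 + £3,637,760 = £3,768,610
Enhancement: 30% of £3,768,610 = £1,130,583
Enhanced fine: £3,768,610 + £1,130,583 = £4,899,193

Civil penalty: £4,899,193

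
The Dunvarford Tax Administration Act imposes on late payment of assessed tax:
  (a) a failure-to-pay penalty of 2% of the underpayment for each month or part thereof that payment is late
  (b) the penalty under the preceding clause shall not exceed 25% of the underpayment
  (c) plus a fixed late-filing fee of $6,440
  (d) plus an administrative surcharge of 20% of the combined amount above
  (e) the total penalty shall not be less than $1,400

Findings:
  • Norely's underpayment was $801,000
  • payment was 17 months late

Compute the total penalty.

$248,028

Accrued rate: 2% × 17 = 34%, capped at 25% → 25%
Failure-to-pay penalty: 25% of $801,000 = $200,250
Penalty before surcharge: $200,250 + $6,440 = $206,690
Administrative surcharge: 20% of $206,690 = $41,338
Total penalty: $206,690 + $41,338 = $248,028
Minimum $1,400: $248,028 meets the minimum, no increase.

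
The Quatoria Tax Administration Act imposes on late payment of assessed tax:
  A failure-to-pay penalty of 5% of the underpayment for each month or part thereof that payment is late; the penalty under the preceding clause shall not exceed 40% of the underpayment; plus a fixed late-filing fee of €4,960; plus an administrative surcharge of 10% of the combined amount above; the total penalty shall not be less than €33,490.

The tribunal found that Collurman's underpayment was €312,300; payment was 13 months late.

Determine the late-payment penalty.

Accrued rate: 5% × 13 = 65%, capped at 40% → 40%
Failure-to-pay penalty: 40% of €312,300 = €124,920
Penalty before surcharge: €124,920 + €4,960 = €129,880
Administrative surcharge: 10% of €129,880 = €12,988
Total penalty: €129,880 + €12,988 = €142,868
Minimum €33,490: €142,868 meets the minimum, no increase.

€142,868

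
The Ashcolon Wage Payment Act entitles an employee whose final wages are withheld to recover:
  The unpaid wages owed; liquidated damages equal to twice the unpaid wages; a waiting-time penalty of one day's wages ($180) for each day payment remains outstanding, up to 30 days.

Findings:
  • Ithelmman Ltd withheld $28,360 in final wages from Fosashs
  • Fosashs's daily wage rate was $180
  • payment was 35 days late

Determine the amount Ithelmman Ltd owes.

$90,480

Doubled: 2 × $28,360 = $56,720
Penalty days: min(35, 30) = 30
Waiting-time penalty: 30 × $180 = $5,400
Total award: $28,360 + $56,720 + $5,400 = $90,480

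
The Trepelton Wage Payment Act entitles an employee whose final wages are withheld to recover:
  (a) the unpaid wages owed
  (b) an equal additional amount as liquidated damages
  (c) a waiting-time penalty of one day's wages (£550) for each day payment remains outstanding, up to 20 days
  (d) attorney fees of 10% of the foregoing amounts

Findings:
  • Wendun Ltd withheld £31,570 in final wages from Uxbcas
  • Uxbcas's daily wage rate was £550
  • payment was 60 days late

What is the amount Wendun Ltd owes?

£81,554

Liquidated damages (equal amount): £31,570
Penalty days: min(60, 20) = 20
Waiting-time penalty: 20 × £550 = £11,000
Subtotal: £31,570 + £31,570 + £11,000 = £74,140
Attorney fees: 10% of £74,140 = £7,414
Total award: £74,140 + £7,414 = £81,554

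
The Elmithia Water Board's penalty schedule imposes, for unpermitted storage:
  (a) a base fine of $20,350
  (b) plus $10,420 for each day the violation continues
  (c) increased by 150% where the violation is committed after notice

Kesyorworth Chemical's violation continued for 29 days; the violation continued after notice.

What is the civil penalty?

$806,325

Per-day component: 29 × $10,420 = $302,180
Base plus per-day: $20,350 + $302,180 = $322,530
Enhancement: 150% of $322,530 = $483,795
Enhanced fine: $322,530 + $483,795 = $806,325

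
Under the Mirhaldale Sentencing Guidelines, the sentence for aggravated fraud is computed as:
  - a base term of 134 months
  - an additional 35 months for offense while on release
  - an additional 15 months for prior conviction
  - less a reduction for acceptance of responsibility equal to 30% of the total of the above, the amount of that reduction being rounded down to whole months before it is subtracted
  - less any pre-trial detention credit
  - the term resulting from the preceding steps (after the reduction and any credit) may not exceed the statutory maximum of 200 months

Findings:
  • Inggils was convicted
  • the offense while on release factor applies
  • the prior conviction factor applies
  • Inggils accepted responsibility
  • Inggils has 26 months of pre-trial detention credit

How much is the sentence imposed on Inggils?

Offense while on release enhancement: +35 months
Prior conviction enhancement: +15 months
Adjusted term: 134 months + 35 months + 15 months = 184 months
Acceptance of responsibility reduction: 30% of 184 months = 55 months (rounded down)
After reduction: 184 − 55 = 129 months
Less pre-trial detention credit: 129 months − 26 months = 103 months
Cap at 200 months: 103 months is within the cap, no reduction.

103 months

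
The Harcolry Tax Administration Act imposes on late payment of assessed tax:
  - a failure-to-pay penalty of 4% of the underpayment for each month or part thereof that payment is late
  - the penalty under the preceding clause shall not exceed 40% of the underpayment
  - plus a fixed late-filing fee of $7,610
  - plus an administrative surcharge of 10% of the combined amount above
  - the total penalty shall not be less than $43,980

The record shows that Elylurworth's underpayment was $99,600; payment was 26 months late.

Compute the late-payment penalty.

$52,195

Accrued rate: 4% × 26 = 104%, capped at 40% → 40%
Failure-to-pay penalty: 40% of $99,600 = $39,840
Penalty before surcharge: $39,840 + $7,610 = $47,450
Administrative surcharge: 10% of $47,450 = $4,745
Total penalty: $47,450 + $4,745 = $52,195
Minimum $43,980: $52,195 meets the minimum, no increase.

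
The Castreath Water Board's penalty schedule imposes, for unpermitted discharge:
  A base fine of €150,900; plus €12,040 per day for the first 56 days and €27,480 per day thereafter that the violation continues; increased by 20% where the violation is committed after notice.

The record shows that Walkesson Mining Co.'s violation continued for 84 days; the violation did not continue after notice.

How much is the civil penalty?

€1,594,580

First 56 days: 56 × €12,040 = €674,240
Remaining days: (84 − 56) × €27,480 = €769,440
Per-day component: €674,240 + €769,440 = €1,443,680
Base plus per-day: €150,900 + €1,443,680 = €1,594,580
The violation did not continue after notice: no 20% increase.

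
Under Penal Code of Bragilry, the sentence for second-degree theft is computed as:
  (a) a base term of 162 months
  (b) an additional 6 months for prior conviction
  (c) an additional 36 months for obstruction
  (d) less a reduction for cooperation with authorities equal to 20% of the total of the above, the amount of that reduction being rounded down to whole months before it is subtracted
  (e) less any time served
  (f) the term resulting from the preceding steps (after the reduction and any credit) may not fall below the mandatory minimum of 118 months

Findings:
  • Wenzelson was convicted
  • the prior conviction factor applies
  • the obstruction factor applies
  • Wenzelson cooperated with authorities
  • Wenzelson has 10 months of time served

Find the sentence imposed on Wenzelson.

154 months

Prior conviction enhancement: +6 months
Obstruction enhancement: +36 months
Adjusted term: 162 months + 6 months + 36 months = 204 months
Cooperation with authorities reduction: 20% of 204 months = 40 months (rounded down)
After reduction: 204 − 40 = 164 months
Less time served: 164 months − 10 months = 154 months
Minimum 118 months: 154 months meets the minimum, no increase.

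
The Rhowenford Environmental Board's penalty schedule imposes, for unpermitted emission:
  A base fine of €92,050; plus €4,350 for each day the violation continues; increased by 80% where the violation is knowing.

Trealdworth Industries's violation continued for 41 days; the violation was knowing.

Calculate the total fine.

€486,720

Per-day component: 41 × €4,350 = €178,350
Base plus per-day: €92,050 + €178,350 = €270,400
Enhancement: 80% of €270,400 = €216,320
Enhanced fine: €270,400 + €216,320 = €486,720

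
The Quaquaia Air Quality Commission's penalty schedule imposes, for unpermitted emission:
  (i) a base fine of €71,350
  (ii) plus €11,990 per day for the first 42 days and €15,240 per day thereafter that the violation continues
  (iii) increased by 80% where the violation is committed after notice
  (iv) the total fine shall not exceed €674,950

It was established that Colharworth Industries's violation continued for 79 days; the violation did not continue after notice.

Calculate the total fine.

First 42 days: 42 × €11,990 = €503,580
Remaining days: (79 − 42) × €15,240 = €563,880
Per-day component: €503,580 + €563,880 = €1,067,460
Base plus per-day: €71,350 + €1,067,460 = €1,138,810
The violation did not continue after notice: no 80% increase.
Cap at €674,950: €1,138,810 exceeds the cap → €674,950

€674,950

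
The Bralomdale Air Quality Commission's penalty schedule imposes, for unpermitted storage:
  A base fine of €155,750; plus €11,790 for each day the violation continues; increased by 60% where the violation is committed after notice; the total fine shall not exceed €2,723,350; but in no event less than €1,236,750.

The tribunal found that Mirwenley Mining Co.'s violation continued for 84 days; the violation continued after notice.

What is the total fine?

Per-day component: 84 × €11,790 = €990,360
Base plus per-day: €155,750 + €990,360 = €1,146,110
Enhancement: 60% of €1,146,110 = €687,666
Enhanced fine: €1,146,110 + €687,666 = €1,833,776
Cap at €2,723,350: €1,833,776 is within the cap, no reduction.
Minimum €1,236,750: €1,833,776 meets the minimum, no increase.

Civil penalty: €1,833,776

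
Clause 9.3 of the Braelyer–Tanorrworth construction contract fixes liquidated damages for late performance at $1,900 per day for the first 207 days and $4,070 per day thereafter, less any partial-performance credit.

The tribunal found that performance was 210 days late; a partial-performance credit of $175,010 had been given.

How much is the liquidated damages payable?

Liquidated damages: $230,500

First 207 days: 207 × $1,900 = $393,300
Remaining days: (210 − 207) × $4,070 = $12,210
Accrued per-day damages: $393,300 + $12,210 = $405,510
Less partial-performance credit: $405,510 − $175,010 = $230,500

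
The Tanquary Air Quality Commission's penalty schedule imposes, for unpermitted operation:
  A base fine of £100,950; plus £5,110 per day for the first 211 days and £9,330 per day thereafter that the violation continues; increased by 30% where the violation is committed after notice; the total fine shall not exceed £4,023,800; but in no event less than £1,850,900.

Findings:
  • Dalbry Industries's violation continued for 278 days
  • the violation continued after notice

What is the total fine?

First 211 days: 211 × £5,110 = £1,078,210
Remaining days: (278 − 211) × £9,330 = £625,110
Per-day component: £1,078,210 + £625,110 = £1,703,320
Base plus per-day: £100,950 + £1,703,320 = £1,804,270
Enhancement: 30% of £1,804,270 = £541,281
Enhanced fine: £1,804,270 + £541,281 = £2,345,551
Cap at £4,023,800: £2,345,551 is within the cap, no reduction.
Minimum £1,850,900: £2,345,551 meets the minimum, no increase.

£2,345,551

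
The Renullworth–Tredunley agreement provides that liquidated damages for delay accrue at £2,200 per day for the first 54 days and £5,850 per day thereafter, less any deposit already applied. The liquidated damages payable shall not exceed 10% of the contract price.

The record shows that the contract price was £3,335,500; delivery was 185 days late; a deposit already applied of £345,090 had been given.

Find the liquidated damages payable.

First 54 days: 54 × £2,200 = £118,800
Remaining days: (185 − 54) × £5,850 = £766,350
Accrued per-day damages: £118,800 + £766,350 = £885,150
Less deposit already applied: £885,150 − £345,090 = £540,060
Cap: 10% of £3,335,500 = £333,550
Cap at £333,550: £540,060 exceeds the cap → £333,550

Liquidated damages: £333,550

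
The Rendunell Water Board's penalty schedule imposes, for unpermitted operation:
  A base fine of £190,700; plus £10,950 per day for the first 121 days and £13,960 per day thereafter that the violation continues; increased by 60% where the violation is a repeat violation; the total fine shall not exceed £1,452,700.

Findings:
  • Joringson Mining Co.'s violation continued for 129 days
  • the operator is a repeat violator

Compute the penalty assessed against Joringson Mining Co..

First 121 days: 121 × £10,950 = £1,324,950
Remaining days: (129 − 121) × £13,960 = £111,680
Per-day component: £1,324,950 + £111,680 = £1,436,630
Base plus per-day: £190,700 + £1,436,630 = £1,627,330
Enhancement: 60% of £1,627,330 = £976,398
Enhanced fine: £1,627,330 + £976,398 = £2,603,728
Cap at £1,452,700: £2,603,728 exceeds the cap → £1,452,700

Civil penalty: £1,452,700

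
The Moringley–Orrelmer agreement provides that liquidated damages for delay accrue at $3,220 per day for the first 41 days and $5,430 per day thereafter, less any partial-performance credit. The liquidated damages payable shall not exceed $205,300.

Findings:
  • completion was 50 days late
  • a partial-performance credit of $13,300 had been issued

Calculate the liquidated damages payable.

First 41 days: 41 × $3,220 = $132,020
Remaining days: (50 − 41) × $5,430 = $48,870
Accrued per-day damages: $132,020 + $48,870 = $180,890
Less partial-performance credit: $180,890 − $13,300 = $167,590
Cap at $205,300: $167,590 is within the cap, no reduction.

$167,590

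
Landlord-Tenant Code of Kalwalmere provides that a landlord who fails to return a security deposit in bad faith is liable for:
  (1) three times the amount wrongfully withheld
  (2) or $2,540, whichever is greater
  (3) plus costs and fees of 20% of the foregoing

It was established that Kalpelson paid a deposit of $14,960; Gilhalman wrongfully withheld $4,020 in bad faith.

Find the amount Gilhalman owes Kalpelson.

Trebled: 3 × $4,020 = $12,060
Minimum $2,540: $12,060 meets the minimum, no increase.
Costs and fees: 20% of $12,060 = $2,412
Total recovery: $12,060 + $2,412 = $14,472

$14,472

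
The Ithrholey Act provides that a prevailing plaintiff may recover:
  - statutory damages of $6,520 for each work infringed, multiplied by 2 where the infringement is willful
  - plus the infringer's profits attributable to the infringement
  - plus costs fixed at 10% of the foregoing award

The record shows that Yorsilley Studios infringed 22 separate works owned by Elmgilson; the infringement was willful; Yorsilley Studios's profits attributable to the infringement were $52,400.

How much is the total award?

Statutory damages: 22 × $6,520 = $143,440
Doubled: 2 × $143,440 = $286,880
Combined award: $286,880 + $52,400 = $339,280
Costs: 10% of $339,280 = $33,928
Award plus costs: $339,280 + $33,928 = $373,208

Award: $373,208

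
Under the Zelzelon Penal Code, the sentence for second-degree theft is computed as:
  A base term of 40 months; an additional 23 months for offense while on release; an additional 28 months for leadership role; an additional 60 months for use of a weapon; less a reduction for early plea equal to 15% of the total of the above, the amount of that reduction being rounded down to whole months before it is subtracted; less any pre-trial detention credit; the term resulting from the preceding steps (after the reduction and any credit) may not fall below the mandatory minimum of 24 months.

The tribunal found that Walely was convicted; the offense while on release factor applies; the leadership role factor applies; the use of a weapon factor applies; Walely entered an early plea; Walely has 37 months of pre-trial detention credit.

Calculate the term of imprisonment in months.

92 months

Offense while on release enhancement: +23 months
Leadership role enhancement: +28 months
Use of a weapon enhancement: +60 months
Adjusted term: 40 months + 23 months + 28 months + 60 months = 151 months
Early plea reduction: 15% of 151 months = 22 months (rounded down)
After reduction: 151 − 22 = 129 months
Less pre-trial detention credit: 129 months − 37 months = 92 months
Minimum 24 months: 92 months meets the minimum, no increase.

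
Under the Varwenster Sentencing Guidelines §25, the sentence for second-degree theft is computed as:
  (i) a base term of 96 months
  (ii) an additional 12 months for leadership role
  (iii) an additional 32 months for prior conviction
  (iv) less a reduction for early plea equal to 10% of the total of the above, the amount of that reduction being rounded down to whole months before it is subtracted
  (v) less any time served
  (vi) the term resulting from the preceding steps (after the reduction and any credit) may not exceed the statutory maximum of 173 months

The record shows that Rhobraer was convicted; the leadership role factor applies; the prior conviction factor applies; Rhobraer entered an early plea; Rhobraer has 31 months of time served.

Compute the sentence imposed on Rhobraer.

95 months

Leadership role enhancement: +12 months
Prior conviction enhancement: +32 months
Adjusted term: 96 months + 12 months + 32 months = 140 months
Early plea reduction: 10% of 140 months = 14 months (rounded down)
After reduction: 140 − 14 = 126 months
Less time served: 126 months − 31 months = 95 months
Cap at 173 months: 95 months is within the cap, no reduction.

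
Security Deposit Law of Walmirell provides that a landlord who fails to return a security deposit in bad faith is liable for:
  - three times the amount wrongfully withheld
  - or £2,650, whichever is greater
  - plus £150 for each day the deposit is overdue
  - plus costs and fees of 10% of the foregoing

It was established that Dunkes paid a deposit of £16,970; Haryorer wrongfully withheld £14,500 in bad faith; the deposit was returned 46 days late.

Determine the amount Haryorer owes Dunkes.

£55,440

Trebled: 3 × £14,500 = £43,500
Minimum £2,650: £43,500 meets the minimum, no increase.
Late-return penalty: 46 × £150 = £6,900
Damages plus late penalty: £43,500 + £6,900 = £50,400
Costs and fees: 10% of £50,400 = £5,040
Total recovery: £50,400 + £5,040 = £55,440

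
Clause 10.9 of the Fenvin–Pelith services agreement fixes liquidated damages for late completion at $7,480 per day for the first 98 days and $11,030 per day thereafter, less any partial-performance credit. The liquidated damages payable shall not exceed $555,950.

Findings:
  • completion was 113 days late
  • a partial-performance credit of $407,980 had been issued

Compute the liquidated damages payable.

$490,510

First 98 days: 98 × $7,480 = $733,040
Remaining days: (113 − 98) × $11,030 = $165,450
Accrued per-day damages: $733,040 + $165,450 = $898,490
Less partial-performance credit: $898,490 − $407,980 = $490,510
Cap at $555,950: $490,510 is within the cap, no reduction.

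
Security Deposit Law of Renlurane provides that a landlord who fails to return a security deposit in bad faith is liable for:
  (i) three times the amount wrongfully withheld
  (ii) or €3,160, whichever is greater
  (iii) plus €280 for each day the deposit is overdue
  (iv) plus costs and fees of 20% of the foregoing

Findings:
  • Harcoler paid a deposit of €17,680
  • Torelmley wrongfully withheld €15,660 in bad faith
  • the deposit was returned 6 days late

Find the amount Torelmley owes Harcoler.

Trebled: 3 × €15,660 = €46,980
Minimum €3,160: €46,980 meets the minimum, no increase.
Late-return penalty: 6 × €280 = €1,680
Damages plus late penalty: €46,980 + €1,680 = €48,660
Costs and fees: 20% of €48,660 = €9,732
Total recovery: €48,660 + €9,732 = €58,392

€58,392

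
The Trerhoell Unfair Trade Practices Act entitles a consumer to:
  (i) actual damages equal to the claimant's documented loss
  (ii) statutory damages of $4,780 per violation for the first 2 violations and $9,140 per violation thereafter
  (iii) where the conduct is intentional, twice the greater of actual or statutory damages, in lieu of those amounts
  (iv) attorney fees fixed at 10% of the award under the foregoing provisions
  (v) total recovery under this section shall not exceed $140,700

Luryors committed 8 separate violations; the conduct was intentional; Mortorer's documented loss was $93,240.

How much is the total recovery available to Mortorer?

$140,700

First 2 violations: 2 × $4,780 = $9,560
Remaining violations: (8 − 2) × $9,140 = $54,840
Statutory damages: $9,560 + $54,840 = $64,400
Greater of actual damages ($93,240) or statutory damages ($64,400): $93,240
Doubled: 2 × $93,240 = $186,480
Attorney fees: 10% of $186,480 = $18,648
Total before cap: $186,480 + $18,648 = $205,128
Cap at $140,700: $205,128 exceeds the cap → $140,700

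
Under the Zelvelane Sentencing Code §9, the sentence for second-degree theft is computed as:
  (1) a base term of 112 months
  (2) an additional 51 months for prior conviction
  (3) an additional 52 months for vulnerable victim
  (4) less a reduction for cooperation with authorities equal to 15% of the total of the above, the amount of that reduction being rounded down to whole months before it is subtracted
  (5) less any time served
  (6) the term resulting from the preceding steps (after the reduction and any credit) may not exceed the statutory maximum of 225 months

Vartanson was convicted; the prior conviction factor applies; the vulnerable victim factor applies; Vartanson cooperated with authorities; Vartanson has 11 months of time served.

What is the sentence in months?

Prior conviction enhancement: +51 months
Vulnerable victim enhancement: +52 months
Adjusted term: 112 months + 51 months + 52 months = 215 months
Cooperation with authorities reduction: 15% of 215 months = 32 months (rounded down)
After reduction: 215 − 32 = 183 months
Less time served: 183 months − 11 months = 172 months
Cap at 225 months: 172 months is within the cap, no reduction.

172 months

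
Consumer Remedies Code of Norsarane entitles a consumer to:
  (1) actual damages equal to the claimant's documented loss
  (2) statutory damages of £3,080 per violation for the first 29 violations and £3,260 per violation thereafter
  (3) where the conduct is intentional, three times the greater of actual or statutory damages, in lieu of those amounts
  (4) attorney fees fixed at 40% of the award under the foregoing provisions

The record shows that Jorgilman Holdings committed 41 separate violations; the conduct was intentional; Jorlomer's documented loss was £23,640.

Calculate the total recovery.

First 29 violations: 29 × £3,080 = £89,320
Remaining violations: (41 − 29) × £3,260 = £39,120
Statutory damages: £89,320 + £39,120 = £128,440
Greater of actual damages (£23,640) or statutory damages (£128,440): £128,440
Trebled: 3 × £128,440 = £385,320
Attorney fees: 40% of £385,320 = £154,128
Total recovery: £385,320 + £154,128 = £539,448

£539,448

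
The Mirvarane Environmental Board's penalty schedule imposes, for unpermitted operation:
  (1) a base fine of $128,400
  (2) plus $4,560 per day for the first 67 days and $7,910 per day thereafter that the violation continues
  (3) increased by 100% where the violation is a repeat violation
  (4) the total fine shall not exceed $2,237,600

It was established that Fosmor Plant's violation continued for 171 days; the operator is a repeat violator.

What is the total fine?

First 67 days: 67 × $4,560 = $305,520
Remaining days: (171 − 67) × $7,910 = $822,640
Per-day component: $305,520 + $822,640 = $1,128,160
Base plus per-day: $128,400 + $1,128,160 = $1,256,560
Enhancement: 100% of $1,256,560 = $1,256,560
Enhanced fine: $1,256,560 + $1,256,560 = $2,513,120
Cap at $2,237,600: $2,513,120 exceeds the cap → $2,237,600

$2,237,600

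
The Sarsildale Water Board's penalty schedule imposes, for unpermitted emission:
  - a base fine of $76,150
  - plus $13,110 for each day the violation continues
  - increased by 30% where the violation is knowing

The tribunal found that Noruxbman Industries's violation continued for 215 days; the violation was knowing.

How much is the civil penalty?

Per-day component: 215 × $13,110 = $2,818,650
Base plus per-day: $76,150 + $2,818,650 = $2,894,800
Enhancement: 30% of $2,894,800 = $868,440
Enhanced fine: $2,894,800 + $868,440 = $3,763,240

$3,763,240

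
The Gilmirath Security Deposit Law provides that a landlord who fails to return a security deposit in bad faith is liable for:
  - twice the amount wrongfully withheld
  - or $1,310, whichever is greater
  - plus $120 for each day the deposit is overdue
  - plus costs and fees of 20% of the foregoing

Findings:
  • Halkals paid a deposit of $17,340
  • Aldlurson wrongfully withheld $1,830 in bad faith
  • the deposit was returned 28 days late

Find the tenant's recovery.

Doubled: 2 × $1,830 = $3,660
Minimum $1,310: $3,660 meets the minimum, no increase.
Late-return penalty: 28 × $120 = $3,360
Damages plus late penalty: $3,660 + $3,360 = $7,020
Costs and fees: 20% of $7,020 = $1,404
Total recovery: $7,020 + $1,404 = $8,424

Recovery: $8,424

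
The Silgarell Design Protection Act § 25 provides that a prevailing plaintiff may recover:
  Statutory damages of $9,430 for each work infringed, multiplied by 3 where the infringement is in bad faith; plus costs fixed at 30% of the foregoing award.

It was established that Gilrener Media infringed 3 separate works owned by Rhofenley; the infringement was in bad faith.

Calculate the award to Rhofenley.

$110,331

Statutory damages: 3 × $9,430 = $28,290
Trebled: 3 × $28,290 = $84,870
Costs: 30% of $84,870 = $25,461
Award plus costs: $84,870 + $25,461 = $110,331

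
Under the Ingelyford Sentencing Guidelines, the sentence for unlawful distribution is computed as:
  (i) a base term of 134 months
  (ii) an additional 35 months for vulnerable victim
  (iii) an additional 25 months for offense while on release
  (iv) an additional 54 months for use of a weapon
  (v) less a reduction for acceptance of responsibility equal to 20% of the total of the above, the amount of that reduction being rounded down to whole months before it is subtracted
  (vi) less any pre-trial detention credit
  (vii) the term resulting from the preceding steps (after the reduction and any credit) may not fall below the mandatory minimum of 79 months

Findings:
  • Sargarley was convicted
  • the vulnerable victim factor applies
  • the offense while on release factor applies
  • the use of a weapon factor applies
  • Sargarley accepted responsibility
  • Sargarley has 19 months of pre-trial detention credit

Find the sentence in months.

Vulnerable victim enhancement: +35 months
Offense while on release enhancement: +25 months
Use of a weapon enhancement: +54 months
Adjusted term: 134 months + 35 months + 25 months + 54 months = 248 months
Acceptance of responsibility reduction: 20% of 248 months = 49 months (rounded down)
After reduction: 248 − 49 = 199 months
Less pre-trial detention credit: 199 months − 19 months = 180 months
Minimum 79 months: 180 months meets the minimum, no increase.

180 months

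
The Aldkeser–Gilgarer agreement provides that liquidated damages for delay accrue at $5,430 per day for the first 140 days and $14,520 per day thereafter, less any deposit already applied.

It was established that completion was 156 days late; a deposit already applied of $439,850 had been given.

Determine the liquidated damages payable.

First 140 days: 140 × $5,430 = $760,200
Remaining days: (156 − 140) × $14,520 = $232,320
Accrued per-day damages: $760,200 + $232,320 = $992,520
Less deposit already applied: $992,520 − $439,850 = $552,670

Liquidated damages: $552,670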